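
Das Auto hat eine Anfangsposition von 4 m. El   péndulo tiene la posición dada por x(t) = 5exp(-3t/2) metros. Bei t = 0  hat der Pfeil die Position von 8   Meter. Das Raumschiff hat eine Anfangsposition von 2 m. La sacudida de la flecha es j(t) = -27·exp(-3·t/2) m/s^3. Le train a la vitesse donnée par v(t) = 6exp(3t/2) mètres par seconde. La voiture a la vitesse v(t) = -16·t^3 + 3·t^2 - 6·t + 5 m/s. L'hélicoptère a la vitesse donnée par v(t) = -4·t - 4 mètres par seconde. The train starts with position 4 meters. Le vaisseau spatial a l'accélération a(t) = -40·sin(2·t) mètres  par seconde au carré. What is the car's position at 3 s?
We need to integrate our velocity equation v(t) = -16·t^3 + 3·t^2 - 6·t + 5 1 time. The integral of velocity is position. Using x(0) = 4, we get x(t) = -4·t^4 + t^3 - 3·t^2 + 5·t + 4. From the given position equation x(t) = -4·t^4 + t^3 - 3·t^2 + 5·t + 4, we substitute t = 3 to get x = -305.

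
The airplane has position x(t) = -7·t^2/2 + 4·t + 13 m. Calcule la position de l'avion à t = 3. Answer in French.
En utilisant x(t) = -7·t^2/2 + 4·t + 13 et en substituant t = 3, nous trouvons x = -13/2.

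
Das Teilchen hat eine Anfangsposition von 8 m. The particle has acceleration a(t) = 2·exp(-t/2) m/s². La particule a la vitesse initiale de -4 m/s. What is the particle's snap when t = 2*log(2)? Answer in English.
We must differentiate our acceleration equation a(t) = 2·exp(-t/2) 2 times. Taking d/dt of a(t), we find j(t) = -exp(-t/2). Taking d/dt of j(t), we find s(t) = exp(-t/2)/2. From the given snap equation s(t) = exp(-t/2)/2, we substitute t = 2*log(2) to get s = 1/4.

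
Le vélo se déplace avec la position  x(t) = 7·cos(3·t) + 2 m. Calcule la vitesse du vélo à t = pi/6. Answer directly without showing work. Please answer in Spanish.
v(pi/6) = -21.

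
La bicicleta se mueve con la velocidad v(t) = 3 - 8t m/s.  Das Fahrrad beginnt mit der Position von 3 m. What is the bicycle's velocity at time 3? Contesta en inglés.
Using v(t) = 3 - 8·t and substituting t = 3, we find v = -21.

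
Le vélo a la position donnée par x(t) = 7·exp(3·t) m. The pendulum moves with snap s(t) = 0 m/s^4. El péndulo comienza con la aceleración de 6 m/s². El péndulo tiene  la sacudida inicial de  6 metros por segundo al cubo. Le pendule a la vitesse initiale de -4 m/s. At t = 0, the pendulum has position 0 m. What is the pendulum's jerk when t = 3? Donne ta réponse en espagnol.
Debemos encontrar la integral de nuestra ecuación del snap s(t) = 0 1 vez. La integral del snap es la sacudida. Usando j(0) = 6, obtenemos j(t) = 6. Tenemos la sacudida j(t) = 6. Sustituyendo t = 3: j(3) = 6.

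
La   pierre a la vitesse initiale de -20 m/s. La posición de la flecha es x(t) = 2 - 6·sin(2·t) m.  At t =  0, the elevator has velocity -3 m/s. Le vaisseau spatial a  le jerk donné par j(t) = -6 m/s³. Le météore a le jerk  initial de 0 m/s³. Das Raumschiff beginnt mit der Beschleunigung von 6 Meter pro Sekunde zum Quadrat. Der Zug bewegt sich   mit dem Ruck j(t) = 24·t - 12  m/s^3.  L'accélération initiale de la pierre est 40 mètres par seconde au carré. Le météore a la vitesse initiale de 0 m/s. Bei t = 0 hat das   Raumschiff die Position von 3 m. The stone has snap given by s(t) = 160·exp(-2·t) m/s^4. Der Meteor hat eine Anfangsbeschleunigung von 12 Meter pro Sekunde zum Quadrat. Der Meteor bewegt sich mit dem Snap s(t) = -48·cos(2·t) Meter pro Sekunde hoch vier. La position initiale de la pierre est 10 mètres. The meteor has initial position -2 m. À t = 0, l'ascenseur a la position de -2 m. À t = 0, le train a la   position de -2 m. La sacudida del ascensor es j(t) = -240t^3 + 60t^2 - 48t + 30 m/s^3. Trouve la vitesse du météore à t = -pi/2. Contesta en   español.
Debemos encontrar la integral de nuestra ecuación del snap s(t) = -48·cos(2·t) 3 veces. La integral del snap es la sacudida. Usando j(0) = 0, obtenemos j(t) = -24·sin(2·t). La antiderivada de la sacudida es la aceleración. Usando a(0) = 12, obtenemos a(t) = 12·cos(2·t). Tomando ∫a(t)dt y aplicando v(0) = 0, encontramos v(t) = 6·sin(2·t). Usando v(t) = 6·sin(2·t) y sustituyendo t = -pi/2, encontramos v = 0.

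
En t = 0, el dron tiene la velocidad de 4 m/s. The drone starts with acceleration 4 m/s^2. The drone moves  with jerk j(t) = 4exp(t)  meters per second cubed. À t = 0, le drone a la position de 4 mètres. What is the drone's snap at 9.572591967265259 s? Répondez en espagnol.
Para resolver esto, necesitamos tomar 1 derivada de nuestra ecuación de la sacudida j(t) = 4·exp(t). La derivada de la sacudida da el snap: s(t) = 4·exp(t). Usando s(t) = 4·exp(t) y sustituyendo t = 9.572591967265259, encontramos s = 57462.4131323188.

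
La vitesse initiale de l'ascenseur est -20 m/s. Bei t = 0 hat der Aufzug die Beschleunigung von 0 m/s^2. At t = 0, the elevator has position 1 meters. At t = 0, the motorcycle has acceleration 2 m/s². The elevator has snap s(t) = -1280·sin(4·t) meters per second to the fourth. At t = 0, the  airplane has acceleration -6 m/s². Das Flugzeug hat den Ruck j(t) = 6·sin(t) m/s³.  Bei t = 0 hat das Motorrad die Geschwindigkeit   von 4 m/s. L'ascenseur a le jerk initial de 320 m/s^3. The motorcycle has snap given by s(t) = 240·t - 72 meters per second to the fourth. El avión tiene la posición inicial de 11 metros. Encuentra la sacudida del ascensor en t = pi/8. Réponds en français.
Nous devons intégrer notre équation du snap s(t) = -1280·sin(4·t) 1 fois. En prenant ∫s(t)dt et en appliquant j(0) = 320, nous trouvons j(t) = 320·cos(4·t). De l'équation du jerk j(t) = 320·cos(4·t), nous substituons t = pi/8 pour obtenir j = 0.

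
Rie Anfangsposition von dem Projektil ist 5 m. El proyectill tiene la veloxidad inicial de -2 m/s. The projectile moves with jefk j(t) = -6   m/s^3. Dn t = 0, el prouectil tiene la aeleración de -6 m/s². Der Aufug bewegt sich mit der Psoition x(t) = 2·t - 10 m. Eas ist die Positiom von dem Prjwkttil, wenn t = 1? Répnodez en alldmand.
Um dies zu lösen, müssen wir 3 Stammfunktionen unserer Gleichung für den Ruck j(t) = -6 finden. Durch Integration von dem Ruck und Verwendung der Anfangsbedingung a(0) = -6, erhalten wir a(t) = -6·t - 6. Das Integral von der Beschleunigung ist die Geschwindigkeit. Mit v(0) = -2 erhalten wir v(t) = -3·t^2 - 6·t - 2. Mit ∫v(t)dt und Anwendung von x(0) = 5, finden wir x(t) = -t^3 - 3·t^2 - 2·t + 5. Wir haben die Position x(t) = -t^3 - 3·t^2 - 2·t + 5. Durch Einsetzen von t = 1: x(1) = -1.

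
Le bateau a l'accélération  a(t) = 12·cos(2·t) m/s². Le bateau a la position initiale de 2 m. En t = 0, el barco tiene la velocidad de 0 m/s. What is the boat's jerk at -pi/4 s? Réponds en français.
Nous devons dériver notre équation de l'accélération a(t) = 12·cos(2·t) 1 fois. En dérivant l'accélération, nous obtenons le jerk: j(t) = -24·sin(2·t). Nous avons le jerk j(t) = -24·sin(2·t). En substituant t = -pi/4: j(-pi/4) = 24.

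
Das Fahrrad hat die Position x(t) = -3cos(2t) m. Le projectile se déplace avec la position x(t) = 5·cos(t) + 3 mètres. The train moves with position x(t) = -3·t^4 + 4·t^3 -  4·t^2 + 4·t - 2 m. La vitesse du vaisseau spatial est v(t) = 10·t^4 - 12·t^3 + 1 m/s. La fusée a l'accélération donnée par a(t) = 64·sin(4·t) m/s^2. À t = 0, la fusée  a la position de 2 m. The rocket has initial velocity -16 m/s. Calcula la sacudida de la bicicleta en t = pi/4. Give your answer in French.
Pour résoudre ceci, nous devons prendre 3 dérivées de notre équation de la position x(t) = -3·cos(2·t). En dérivant la position, nous obtenons la vitesse: v(t) = 6·sin(2·t). La dérivée de la vitesse donne l'accélération: a(t) = 12·cos(2·t). La dérivée de l'accélération donne le jerk: j(t) = -24·sin(2·t). Nous avons le jerk j(t) = -24·sin(2·t). En substituant t = pi/4: j(pi/4) = -24.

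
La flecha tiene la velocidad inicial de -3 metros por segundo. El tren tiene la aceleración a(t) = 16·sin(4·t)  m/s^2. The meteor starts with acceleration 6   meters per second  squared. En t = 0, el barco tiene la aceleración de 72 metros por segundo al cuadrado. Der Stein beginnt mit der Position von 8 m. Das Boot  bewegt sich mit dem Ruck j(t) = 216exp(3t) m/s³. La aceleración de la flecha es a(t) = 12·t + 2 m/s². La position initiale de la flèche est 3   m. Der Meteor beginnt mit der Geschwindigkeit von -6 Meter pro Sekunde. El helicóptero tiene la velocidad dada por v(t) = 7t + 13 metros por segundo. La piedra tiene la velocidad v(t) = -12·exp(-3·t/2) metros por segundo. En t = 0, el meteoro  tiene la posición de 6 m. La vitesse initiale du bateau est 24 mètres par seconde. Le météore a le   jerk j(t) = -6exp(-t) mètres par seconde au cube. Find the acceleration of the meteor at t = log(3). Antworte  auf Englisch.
We need to integrate our jerk equation j(t) = -6·exp(-t) 1 time. Taking ∫j(t)dt and applying a(0) = 6, we find a(t) = 6·exp(-t). From the given acceleration equation a(t) = 6·exp(-t), we substitute t = log(3) to get a = 2.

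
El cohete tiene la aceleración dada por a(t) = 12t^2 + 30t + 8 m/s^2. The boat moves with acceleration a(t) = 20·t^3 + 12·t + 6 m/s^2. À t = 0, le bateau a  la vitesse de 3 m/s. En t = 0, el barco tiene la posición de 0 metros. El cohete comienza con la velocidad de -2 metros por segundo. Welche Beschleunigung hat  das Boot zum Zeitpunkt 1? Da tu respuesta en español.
Usando a(t) = 20·t^3 + 12·t + 6 y sustituyendo t = 1, encontramos a = 38.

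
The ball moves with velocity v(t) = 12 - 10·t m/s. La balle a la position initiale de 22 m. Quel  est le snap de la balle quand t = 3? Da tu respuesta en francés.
Pour résoudre ceci, nous devons prendre 3 dérivées de notre équation de la vitesse v(t) = 12 - 10·t. La dérivée de la vitesse donne l'accélération: a(t) = -10. En prenant d/dt de a(t), nous trouvons j(t) = 0. En dérivant le jerk, nous obtenons le snap: s(t) = 0. Nous avons le snap s(t) = 0. En substituant t = 3: s(3) = 0.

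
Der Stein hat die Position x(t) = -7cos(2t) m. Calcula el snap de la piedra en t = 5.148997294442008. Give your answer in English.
Starting from position x(t) = -7·cos(2·t), we take 4 derivatives. Differentiating position, we get velocity: v(t) = 14·sin(2·t). The derivative of velocity gives acceleration: a(t) = 28·cos(2·t). Taking d/dt of a(t), we find j(t) = -56·sin(2·t). Taking d/dt of j(t), we find s(t) = -112·cos(2·t). We have snap s(t) = -112·cos(2·t). Substituting t = 5.148997294442008: s(5.148997294442008) = 71.9448412057321.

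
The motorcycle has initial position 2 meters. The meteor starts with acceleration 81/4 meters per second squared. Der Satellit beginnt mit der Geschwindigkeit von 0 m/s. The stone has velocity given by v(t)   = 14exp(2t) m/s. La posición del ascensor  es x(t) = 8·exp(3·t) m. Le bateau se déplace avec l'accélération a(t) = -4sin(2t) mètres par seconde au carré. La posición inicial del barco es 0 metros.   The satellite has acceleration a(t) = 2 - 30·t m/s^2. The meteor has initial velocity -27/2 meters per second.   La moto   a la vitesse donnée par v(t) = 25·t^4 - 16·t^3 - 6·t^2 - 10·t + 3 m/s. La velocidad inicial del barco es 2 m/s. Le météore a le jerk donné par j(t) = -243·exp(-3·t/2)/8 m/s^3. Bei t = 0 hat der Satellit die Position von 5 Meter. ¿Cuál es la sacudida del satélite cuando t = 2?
Debemos derivar nuestra ecuación de la aceleración a(t) = 2 - 30·t 1 vez. La derivada de la aceleración da la sacudida: j(t) = -30. De la ecuación de la sacudida j(t) = -30, sustituimos t = 2 para obtener j = -30.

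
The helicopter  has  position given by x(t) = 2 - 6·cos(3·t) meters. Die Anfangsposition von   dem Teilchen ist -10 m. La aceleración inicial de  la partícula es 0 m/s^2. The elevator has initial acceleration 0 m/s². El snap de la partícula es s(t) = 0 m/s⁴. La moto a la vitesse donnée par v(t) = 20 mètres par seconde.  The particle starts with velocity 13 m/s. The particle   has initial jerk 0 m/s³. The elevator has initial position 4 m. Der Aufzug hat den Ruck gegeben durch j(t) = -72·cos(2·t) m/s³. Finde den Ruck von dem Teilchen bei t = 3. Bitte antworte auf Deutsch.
Wir müssen das Integral unserer Gleichung für den Snap s(t) = 0 1-mal finden. Die Stammfunktion von dem Snap, mit j(0) = 0, ergibt den Ruck: j(t) = 0. Aus der Gleichung für den Ruck j(t) = 0, setzen wir t = 3 ein und erhalten j = 0.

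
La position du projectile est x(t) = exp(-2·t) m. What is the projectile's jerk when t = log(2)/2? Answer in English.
We must differentiate our position equation x(t) = exp(-2·t) 3 times. The derivative of position gives velocity: v(t) = -2·exp(-2·t). Differentiating velocity, we get acceleration: a(t) = 4·exp(-2·t). The derivative of acceleration gives jerk: j(t) = -8·exp(-2·t). From the given jerk equation j(t) = -8·exp(-2·t), we substitute t = log(2)/2 to get j = -4.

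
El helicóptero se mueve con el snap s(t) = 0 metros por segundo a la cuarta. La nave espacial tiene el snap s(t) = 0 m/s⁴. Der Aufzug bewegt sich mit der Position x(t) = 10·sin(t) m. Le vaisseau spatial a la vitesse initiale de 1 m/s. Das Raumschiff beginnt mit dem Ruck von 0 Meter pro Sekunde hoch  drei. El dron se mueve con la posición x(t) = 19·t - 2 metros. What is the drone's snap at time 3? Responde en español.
Partiendo de la posición x(t) = 19·t - 2, tomamos 4 derivadas. Derivando la posición, obtenemos la velocidad: v(t) = 19. Derivando la velocidad, obtenemos la aceleración: a(t) = 0. La derivada de la aceleración da la sacudida: j(t) = 0. Derivando la sacudida, obtenemos el snap: s(t) = 0. De la ecuación del snap s(t) = 0, sustituimos t = 3 para obtener s = 0.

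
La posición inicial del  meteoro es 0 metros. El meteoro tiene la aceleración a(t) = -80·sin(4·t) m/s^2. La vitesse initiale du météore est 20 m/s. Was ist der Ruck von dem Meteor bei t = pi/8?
Ausgehend von der Beschleunigung a(t) = -80·sin(4·t), nehmen wir 1 Ableitung. Durch Ableiten von der Beschleunigung erhalten wir den Ruck: j(t) = -320·cos(4·t). Aus der Gleichung für den Ruck j(t) = -320·cos(4·t), setzen wir t = pi/8 ein und erhalten j = 0.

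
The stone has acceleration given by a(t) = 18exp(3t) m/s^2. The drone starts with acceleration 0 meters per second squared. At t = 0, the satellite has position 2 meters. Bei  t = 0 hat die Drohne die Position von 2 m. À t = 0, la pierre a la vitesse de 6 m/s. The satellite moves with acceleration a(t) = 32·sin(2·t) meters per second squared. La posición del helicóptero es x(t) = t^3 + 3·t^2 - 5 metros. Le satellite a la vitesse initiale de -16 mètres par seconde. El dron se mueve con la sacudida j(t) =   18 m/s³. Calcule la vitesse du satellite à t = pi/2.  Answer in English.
Starting from acceleration a(t) = 32·sin(2·t), we take 1 antiderivative. Integrating acceleration and using the initial condition v(0) = -16, we get v(t) = -16·cos(2·t). We have velocity v(t) = -16·cos(2·t). Substituting t = pi/2: v(pi/2) = 16.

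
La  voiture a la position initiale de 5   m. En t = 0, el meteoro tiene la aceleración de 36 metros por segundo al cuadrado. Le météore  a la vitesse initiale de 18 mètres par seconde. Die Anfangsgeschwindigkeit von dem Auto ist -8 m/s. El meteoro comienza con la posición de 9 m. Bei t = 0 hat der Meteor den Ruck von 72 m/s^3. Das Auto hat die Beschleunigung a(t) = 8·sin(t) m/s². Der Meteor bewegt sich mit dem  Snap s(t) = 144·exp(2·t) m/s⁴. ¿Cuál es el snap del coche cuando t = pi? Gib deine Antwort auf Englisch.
We must differentiate our acceleration equation a(t) = 8·sin(t) 2 times. Taking d/dt of a(t), we find j(t) = 8·cos(t). Differentiating jerk, we get snap: s(t) = -8·sin(t). Using s(t) = -8·sin(t) and substituting t = pi, we find s = 0.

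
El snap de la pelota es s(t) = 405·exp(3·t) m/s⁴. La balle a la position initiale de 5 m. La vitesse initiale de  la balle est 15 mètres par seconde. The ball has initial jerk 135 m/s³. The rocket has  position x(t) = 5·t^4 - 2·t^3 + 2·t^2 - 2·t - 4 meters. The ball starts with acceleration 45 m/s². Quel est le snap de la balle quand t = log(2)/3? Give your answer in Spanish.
Usando s(t) = 405·exp(3·t) y sustituyendo t = log(2)/3, encontramos s = 810.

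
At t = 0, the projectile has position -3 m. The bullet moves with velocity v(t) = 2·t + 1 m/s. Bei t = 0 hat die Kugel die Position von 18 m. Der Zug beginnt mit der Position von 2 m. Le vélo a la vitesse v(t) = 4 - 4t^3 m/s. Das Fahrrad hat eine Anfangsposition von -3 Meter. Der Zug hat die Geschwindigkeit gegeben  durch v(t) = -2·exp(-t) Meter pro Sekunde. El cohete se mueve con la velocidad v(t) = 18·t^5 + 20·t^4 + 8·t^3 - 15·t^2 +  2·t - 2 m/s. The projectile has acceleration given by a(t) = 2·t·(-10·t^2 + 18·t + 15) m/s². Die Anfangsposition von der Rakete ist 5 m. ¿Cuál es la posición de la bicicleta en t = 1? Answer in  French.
Pour résoudre ceci, nous devons prendre 1 primitive de notre équation de la vitesse v(t) = 4 - 4·t^3. En prenant ∫v(t)dt et en appliquant x(0) = -3, nous trouvons x(t) = -t^4 + 4·t - 3. En utilisant x(t) = -t^4 + 4·t - 3 et en substituant t = 1, nous trouvons x = 0.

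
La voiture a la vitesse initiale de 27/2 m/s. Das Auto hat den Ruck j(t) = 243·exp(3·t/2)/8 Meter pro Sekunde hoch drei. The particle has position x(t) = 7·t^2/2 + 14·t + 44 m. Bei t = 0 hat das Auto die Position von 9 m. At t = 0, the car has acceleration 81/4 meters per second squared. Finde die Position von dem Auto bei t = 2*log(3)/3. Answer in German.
Um dies zu lösen, müssen wir 3 Stammfunktionen unserer Gleichung für den Ruck j(t) = 243·exp(3·t/2)/8 finden. Mit ∫j(t)dt und Anwendung von a(0) = 81/4, finden wir a(t) = 81·exp(3·t/2)/4. Das Integral von der Beschleunigung ist die Geschwindigkeit. Mit v(0) = 27/2 erhalten wir v(t) = 27·exp(3·t/2)/2. Die Stammfunktion von der Geschwindigkeit ist die Position. Mit x(0) = 9 erhalten wir x(t) = 9·exp(3·t/2). Mit x(t) = 9·exp(3·t/2) und Einsetzen von t = 2*log(3)/3, finden wir x = 27.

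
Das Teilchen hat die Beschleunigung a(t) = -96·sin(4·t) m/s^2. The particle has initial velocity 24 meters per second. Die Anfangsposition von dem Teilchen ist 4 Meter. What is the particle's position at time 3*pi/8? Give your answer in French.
En partant de l'accélération a(t) = -96·sin(4·t), nous prenons 2 primitives. En intégrant l'accélération et en utilisant la condition initiale v(0) = 24, nous obtenons v(t) = 24·cos(4·t). L'intégrale de la vitesse est la position. En utilisant x(0) = 4, nous obtenons x(t) = 6·sin(4·t) + 4. En utilisant x(t) = 6·sin(4·t) + 4 et en substituant t = 3*pi/8, nous trouvons x = -2.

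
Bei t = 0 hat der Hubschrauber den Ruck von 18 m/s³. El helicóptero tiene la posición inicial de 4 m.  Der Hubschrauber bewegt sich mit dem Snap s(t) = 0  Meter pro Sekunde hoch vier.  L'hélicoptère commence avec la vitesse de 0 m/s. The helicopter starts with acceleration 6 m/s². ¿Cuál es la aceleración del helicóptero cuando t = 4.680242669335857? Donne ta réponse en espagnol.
Partiendo del snap s(t) = 0, tomamos 2 antiderivadas. Tomando ∫s(t)dt y aplicando j(0) = 18, encontramos j(t) = 18. La antiderivada de la sacudida, con a(0) = 6, da la aceleración: a(t) = 18·t + 6. Tenemos la aceleración a(t) = 18·t + 6. Sustituyendo t = 4.680242669335857: a(4.680242669335857) = 90.2443680480454.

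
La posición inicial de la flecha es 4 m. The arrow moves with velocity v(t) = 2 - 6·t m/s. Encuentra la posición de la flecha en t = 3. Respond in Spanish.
Para resolver esto, necesitamos tomar 1 integral de nuestra ecuación de la velocidad v(t) = 2 - 6·t. Integrando la velocidad y usando la condición inicial x(0) = 4, obtenemos x(t) = -3·t^2 + 2·t + 4. Usando x(t) = -3·t^2 + 2·t + 4 y sustituyendo t = 3, encontramos x = -17.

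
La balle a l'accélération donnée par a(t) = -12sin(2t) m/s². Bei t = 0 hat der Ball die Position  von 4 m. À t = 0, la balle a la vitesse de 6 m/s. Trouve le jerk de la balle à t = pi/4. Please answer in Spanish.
Partiendo de la aceleración a(t) = -12·sin(2·t), tomamos 1 derivada. Derivando la aceleración, obtenemos la sacudida: j(t) = -24·cos(2·t). Usando j(t) = -24·cos(2·t) y sustituyendo t = pi/4, encontramos j = 0.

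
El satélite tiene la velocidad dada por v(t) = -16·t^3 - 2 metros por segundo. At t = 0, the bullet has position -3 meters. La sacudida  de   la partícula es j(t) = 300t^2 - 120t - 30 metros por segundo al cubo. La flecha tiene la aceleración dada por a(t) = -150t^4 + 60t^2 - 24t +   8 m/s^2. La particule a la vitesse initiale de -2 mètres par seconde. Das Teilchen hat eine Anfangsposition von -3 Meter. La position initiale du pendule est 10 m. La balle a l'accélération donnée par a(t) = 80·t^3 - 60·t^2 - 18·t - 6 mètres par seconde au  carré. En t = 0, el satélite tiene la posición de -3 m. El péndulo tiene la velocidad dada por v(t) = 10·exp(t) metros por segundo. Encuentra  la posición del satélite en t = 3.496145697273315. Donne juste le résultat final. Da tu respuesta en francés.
x(3.496145697273315) = -607.602604079422.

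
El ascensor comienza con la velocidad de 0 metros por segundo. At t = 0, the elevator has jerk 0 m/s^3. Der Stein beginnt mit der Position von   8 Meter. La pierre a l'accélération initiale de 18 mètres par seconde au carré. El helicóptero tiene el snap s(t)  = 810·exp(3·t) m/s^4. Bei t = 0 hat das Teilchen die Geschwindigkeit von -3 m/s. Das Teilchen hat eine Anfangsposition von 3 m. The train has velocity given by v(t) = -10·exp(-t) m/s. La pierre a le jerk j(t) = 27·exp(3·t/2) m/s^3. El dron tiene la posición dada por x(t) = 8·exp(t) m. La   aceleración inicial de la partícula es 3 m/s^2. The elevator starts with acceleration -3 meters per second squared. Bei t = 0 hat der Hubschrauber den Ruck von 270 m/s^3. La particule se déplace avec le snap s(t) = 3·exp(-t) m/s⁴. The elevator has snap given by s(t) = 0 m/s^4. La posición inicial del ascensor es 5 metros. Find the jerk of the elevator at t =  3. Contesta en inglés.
Starting from snap s(t) = 0, we take 1 integral. Integrating snap and using the initial condition j(0) = 0, we get j(t) = 0. From the given jerk equation j(t) = 0, we substitute t = 3 to get j = 0.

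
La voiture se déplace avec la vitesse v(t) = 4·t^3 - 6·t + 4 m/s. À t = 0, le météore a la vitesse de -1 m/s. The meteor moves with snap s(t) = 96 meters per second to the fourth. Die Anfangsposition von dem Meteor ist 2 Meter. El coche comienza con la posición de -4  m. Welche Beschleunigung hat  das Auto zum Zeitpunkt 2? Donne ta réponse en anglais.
We must differentiate our velocity equation v(t) = 4·t^3 - 6·t + 4 1 time. Taking d/dt of v(t), we find a(t) = 12·t^2 - 6. From the given acceleration equation a(t) = 12·t^2 - 6, we substitute t = 2 to get a = 42.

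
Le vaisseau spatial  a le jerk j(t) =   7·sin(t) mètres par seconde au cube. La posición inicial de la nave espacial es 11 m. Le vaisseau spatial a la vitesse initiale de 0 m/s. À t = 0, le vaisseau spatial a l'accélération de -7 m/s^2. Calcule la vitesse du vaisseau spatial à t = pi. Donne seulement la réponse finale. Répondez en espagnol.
En t = pi, v = 0.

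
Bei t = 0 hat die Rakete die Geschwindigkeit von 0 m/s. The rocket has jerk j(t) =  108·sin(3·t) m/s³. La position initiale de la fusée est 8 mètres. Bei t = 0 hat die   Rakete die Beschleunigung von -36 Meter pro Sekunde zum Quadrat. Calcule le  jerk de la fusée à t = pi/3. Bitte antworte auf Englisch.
We have jerk j(t) = 108·sin(3·t). Substituting t = pi/3: j(pi/3) = 0.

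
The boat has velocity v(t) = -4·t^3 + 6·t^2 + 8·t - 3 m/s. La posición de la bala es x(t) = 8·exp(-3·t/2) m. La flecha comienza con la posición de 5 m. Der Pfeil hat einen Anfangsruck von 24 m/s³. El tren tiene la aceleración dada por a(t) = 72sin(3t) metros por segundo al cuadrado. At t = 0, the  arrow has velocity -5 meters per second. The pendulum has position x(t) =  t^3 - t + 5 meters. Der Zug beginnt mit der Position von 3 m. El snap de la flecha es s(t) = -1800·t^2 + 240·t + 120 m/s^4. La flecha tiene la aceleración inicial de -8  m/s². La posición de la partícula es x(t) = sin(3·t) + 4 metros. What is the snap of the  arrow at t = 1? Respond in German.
Wir haben den Snap s(t) = -1800·t^2 + 240·t + 120. Durch Einsetzen von t = 1: s(1) = -1440.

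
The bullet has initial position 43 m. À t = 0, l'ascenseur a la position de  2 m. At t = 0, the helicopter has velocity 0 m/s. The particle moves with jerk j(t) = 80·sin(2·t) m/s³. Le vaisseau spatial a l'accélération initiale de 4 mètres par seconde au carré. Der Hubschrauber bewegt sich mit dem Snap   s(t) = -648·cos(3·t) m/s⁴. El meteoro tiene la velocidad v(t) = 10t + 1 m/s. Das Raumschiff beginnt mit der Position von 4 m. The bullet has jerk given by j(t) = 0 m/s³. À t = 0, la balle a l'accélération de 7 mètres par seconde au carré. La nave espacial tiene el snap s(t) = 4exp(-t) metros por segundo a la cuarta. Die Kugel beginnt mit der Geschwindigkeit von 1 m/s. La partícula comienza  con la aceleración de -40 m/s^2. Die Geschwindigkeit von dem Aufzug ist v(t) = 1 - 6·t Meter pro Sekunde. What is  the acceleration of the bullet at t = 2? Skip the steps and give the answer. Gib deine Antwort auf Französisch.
L'accélération à t = 2 est a = 7.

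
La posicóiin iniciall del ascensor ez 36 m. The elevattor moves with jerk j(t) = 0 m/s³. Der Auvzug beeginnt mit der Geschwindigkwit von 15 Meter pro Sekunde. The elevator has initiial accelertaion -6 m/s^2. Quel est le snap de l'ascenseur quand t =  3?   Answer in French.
Pour résoudre ceci, nous devons prendre 1 dérivée de notre équation du jerk j(t) = 0. En prenant d/dt de j(t), nous trouvons s(t) = 0. Nous avons le snap s(t) = 0. En substituant t = 3: s(3) = 0.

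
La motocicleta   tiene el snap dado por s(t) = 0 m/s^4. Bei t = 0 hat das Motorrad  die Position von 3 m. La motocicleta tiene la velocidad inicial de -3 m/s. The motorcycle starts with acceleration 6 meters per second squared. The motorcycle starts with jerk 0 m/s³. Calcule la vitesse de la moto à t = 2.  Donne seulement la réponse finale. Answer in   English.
v(2) = 9.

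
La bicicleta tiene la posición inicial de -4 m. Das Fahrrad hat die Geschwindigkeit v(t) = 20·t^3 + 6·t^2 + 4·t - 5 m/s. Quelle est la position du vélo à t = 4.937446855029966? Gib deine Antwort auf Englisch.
We need to integrate our velocity equation v(t) = 20·t^3 + 6·t^2 + 4·t - 5 1 time. The antiderivative of velocity, with x(0) = -4, gives position: x(t) = 5·t^4 + 2·t^3 + 2·t^2 - 5·t - 4. Using x(t) = 5·t^4 + 2·t^3 + 2·t^2 - 5·t - 4 and substituting t = 4.937446855029966, we find x = 3232.33086391550.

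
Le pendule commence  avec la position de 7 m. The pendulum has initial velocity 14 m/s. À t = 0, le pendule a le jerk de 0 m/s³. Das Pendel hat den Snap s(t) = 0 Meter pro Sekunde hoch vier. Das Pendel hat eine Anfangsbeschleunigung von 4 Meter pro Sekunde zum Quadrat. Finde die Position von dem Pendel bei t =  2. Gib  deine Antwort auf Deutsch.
Wir müssen unsere Gleichung für den Snap s(t) = 0 4-mal integrieren. Mit ∫s(t)dt und Anwendung von j(0) = 0, finden wir j(t) = 0. Mit ∫j(t)dt und Anwendung von a(0) = 4, finden wir a(t) = 4. Das Integral von der Beschleunigung, mit v(0) = 14, ergibt die Geschwindigkeit: v(t) = 4·t + 14. Mit ∫v(t)dt und Anwendung von x(0) = 7, finden wir x(t) = 2·t^2 + 14·t + 7. Wir haben die Position x(t) = 2·t^2 + 14·t + 7. Durch Einsetzen von t = 2: x(2) = 43.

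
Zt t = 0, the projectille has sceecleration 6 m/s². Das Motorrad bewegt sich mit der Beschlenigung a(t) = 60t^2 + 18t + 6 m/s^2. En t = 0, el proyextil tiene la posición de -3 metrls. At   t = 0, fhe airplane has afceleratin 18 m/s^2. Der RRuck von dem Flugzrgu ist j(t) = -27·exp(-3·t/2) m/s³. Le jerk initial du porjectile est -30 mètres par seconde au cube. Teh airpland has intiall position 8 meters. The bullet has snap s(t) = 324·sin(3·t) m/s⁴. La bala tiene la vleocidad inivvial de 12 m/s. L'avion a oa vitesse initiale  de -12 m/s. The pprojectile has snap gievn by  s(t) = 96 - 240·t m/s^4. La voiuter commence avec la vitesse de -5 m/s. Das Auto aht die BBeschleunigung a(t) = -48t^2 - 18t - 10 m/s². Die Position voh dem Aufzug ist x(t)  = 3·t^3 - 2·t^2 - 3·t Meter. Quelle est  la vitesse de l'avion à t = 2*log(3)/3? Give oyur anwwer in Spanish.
Debemos encontrar la integral de nuestra ecuación de la sacudida j(t) = -27·exp(-3·t/2) 2 veces. Tomando ∫j(t)dt y aplicando a(0) = 18, encontramos a(t) = 18·exp(-3·t/2). Tomando ∫a(t)dt y aplicando v(0) = -12, encontramos v(t) = -12·exp(-3·t/2). Tenemos la velocidad v(t) = -12·exp(-3·t/2). Sustituyendo t = 2*log(3)/3: v(2*log(3)/3) = -4.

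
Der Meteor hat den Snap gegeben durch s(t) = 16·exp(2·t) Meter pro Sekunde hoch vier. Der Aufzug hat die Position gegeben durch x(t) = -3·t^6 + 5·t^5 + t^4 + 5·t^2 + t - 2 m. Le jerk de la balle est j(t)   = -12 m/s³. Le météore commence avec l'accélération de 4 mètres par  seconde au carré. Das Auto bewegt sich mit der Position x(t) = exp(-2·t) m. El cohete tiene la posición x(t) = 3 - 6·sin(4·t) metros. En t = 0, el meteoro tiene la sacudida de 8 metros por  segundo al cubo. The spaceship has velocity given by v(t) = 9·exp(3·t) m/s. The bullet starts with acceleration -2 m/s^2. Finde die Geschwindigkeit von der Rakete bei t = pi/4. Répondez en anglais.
To solve this, we need to take 1 derivative of our position equation x(t) = 3 - 6·sin(4·t). The derivative of position gives velocity: v(t) = -24·cos(4·t). Using v(t) = -24·cos(4·t) and substituting t = pi/4, we find v = 24.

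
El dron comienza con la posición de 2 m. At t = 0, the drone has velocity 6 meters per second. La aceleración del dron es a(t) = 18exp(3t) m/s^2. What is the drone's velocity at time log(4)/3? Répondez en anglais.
To find the answer, we compute 1 integral of a(t) = 18·exp(3·t). Integrating acceleration and using the initial condition v(0) = 6, we get v(t) = 6·exp(3·t). We have velocity v(t) = 6·exp(3·t). Substituting t = log(4)/3: v(log(4)/3) = 24.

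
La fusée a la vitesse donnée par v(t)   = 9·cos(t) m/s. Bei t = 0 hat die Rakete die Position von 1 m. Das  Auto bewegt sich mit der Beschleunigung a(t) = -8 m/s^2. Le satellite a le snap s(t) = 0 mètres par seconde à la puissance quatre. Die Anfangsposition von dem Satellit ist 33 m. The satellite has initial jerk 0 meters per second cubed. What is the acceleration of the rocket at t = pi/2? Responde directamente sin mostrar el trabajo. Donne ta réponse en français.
a(pi/2) = -9.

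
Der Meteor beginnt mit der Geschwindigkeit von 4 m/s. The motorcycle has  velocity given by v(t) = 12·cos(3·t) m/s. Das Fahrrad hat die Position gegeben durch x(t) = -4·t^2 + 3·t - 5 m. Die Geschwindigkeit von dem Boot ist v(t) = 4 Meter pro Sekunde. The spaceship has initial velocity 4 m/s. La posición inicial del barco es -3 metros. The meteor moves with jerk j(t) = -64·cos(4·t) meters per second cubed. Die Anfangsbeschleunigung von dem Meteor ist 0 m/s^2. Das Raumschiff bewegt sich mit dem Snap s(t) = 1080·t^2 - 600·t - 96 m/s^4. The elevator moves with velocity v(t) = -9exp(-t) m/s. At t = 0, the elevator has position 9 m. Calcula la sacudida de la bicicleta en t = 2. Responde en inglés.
To solve this, we need to take 3 derivatives of our position equation x(t) = -4·t^2 + 3·t - 5. The derivative of position gives velocity: v(t) = 3 - 8·t. Differentiating velocity, we get acceleration: a(t) = -8. Differentiating acceleration, we get jerk: j(t) = 0. We have jerk j(t) = 0. Substituting t = 2: j(2) = 0.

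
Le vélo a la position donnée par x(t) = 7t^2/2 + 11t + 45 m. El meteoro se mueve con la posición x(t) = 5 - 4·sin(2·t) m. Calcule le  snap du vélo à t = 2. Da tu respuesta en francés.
Pour résoudre ceci, nous devons prendre 4 dérivées de notre équation de la position x(t) = 7·t^2/2 + 11·t + 45. En dérivant la position, nous obtenons la vitesse: v(t) = 7·t + 11. En dérivant la vitesse, nous obtenons l'accélération: a(t) = 7. En dérivant l'accélération, nous obtenons le jerk: j(t) = 0. La dérivée du jerk donne le snap: s(t) = 0. En utilisant s(t) = 0 et en substituant t = 2, nous trouvons s = 0.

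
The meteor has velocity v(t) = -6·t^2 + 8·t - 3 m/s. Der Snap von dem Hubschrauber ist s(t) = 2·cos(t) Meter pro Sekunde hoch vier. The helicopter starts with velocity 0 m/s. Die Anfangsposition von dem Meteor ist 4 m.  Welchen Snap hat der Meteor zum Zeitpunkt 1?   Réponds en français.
Nous devons dériver notre équation de la vitesse v(t) = -6·t^2 + 8·t - 3 3 fois. En dérivant la vitesse, nous obtenons l'accélération: a(t) = 8 - 12·t. En dérivant l'accélération, nous obtenons le jerk: j(t) = -12. En prenant d/dt de j(t), nous trouvons s(t) = 0. De l'équation du snap s(t) = 0, nous substituons t = 1 pour obtenir s = 0.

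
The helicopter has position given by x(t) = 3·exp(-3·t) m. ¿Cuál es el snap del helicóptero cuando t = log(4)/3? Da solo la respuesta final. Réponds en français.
Le snap à t = log(4)/3 est s = 243/4.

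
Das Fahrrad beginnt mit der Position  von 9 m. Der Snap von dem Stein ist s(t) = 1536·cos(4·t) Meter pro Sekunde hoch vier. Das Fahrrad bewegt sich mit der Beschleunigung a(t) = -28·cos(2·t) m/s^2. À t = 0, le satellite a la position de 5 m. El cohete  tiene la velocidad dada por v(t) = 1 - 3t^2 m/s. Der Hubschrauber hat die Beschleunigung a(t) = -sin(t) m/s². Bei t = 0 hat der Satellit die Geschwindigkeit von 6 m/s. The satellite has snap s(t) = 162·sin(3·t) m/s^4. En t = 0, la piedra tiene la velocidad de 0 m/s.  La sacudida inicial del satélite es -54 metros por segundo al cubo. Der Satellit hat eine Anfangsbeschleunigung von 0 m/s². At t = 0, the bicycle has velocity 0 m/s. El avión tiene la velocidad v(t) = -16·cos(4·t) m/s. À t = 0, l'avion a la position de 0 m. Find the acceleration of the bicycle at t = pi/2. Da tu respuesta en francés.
En utilisant a(t) = -28·cos(2·t) et en substituant t = pi/2, nous trouvons a = 28.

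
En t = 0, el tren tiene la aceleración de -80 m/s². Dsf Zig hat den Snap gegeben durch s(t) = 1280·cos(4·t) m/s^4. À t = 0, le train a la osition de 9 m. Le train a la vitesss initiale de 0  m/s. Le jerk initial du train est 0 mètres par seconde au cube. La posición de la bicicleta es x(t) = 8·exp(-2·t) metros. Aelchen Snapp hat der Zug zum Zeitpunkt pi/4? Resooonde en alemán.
Mit s(t) = 1280·cos(4·t) und Einsetzen von t = pi/4, finden wir s = -1280.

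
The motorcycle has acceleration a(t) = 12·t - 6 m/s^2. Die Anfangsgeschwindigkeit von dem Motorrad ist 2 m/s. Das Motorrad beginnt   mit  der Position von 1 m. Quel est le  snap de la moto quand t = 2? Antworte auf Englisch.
To solve this, we need to take 2 derivatives of our acceleration equation a(t) = 12·t - 6. Taking d/dt of a(t), we find j(t) = 12. Taking d/dt of j(t), we find s(t) = 0. We have snap s(t) = 0. Substituting t = 2: s(2) = 0.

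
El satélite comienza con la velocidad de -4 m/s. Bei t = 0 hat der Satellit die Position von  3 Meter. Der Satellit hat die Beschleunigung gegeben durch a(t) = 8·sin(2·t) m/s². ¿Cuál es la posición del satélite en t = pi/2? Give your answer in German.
Wir müssen unsere Gleichung für die Beschleunigung a(t) = 8·sin(2·t) 2-mal integrieren. Das Integral von der Beschleunigung, mit v(0) = -4, ergibt die Geschwindigkeit: v(t) = -4·cos(2·t). Die Stammfunktion von der Geschwindigkeit, mit x(0) = 3, ergibt die Position: x(t) = 3 - 2·sin(2·t). Aus der Gleichung für die Position x(t) = 3 - 2·sin(2·t), setzen wir t = pi/2 ein und erhalten x = 3.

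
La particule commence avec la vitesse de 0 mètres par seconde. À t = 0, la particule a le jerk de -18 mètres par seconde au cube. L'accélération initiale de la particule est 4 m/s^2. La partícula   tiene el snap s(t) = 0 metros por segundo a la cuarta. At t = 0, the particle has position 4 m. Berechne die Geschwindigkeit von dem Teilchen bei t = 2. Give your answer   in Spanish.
Necesitamos integrar nuestra ecuación del snap s(t) = 0 3 veces. La antiderivada del snap, con j(0) = -18, da la sacudida: j(t) = -18. La integral de la sacudida es la aceleración. Usando a(0) = 4, obtenemos a(t) = 4 - 18·t. La antiderivada de la aceleración es la velocidad. Usando v(0) = 0, obtenemos v(t) = t·(4 - 9·t). De la ecuación de la velocidad v(t) = t·(4 - 9·t), sustituimos t = 2 para obtener v = -28.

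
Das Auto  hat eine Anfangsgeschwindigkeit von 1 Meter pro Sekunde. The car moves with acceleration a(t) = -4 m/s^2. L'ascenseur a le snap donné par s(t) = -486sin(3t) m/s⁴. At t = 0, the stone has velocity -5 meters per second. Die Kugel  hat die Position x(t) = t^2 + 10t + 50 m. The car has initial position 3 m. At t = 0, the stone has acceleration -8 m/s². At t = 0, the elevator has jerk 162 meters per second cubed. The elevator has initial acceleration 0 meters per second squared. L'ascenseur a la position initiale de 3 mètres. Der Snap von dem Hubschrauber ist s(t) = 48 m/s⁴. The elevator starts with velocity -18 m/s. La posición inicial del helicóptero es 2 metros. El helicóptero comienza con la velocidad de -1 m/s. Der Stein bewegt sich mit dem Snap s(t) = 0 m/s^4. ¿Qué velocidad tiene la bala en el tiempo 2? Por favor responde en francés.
Nous devons dériver notre équation de la position x(t) = t^2 + 10·t + 50 1 fois. En prenant d/dt de x(t), nous trouvons v(t) = 2·t + 10. Nous avons la vitesse v(t) = 2·t + 10. En substituant t = 2: v(2) = 14.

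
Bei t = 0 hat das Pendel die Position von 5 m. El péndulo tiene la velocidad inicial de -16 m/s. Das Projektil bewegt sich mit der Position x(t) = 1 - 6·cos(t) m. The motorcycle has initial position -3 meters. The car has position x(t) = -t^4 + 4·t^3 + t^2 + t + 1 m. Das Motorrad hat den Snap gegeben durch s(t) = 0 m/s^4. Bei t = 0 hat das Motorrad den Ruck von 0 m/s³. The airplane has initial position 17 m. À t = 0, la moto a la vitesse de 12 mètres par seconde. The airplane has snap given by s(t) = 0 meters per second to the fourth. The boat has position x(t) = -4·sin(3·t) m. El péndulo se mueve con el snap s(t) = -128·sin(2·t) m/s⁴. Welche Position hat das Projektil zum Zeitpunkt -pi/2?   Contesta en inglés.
From the given position equation x(t) = 1 - 6·cos(t), we substitute t = -pi/2 to get x = 1.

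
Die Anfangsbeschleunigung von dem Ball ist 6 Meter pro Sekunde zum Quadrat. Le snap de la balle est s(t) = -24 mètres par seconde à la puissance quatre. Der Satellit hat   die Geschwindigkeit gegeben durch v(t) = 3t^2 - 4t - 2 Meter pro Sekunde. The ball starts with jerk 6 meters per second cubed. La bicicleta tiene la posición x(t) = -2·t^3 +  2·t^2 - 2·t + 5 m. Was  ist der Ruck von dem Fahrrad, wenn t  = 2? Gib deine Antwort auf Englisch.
Starting from position x(t) = -2·t^3 + 2·t^2 - 2·t + 5, we take 3 derivatives. Taking d/dt of x(t), we find v(t) = -6·t^2 + 4·t - 2. Taking d/dt of v(t), we find a(t) = 4 - 12·t. Taking d/dt of a(t), we find j(t) = -12. From the given jerk equation j(t) = -12, we substitute t = 2 to get j = -12.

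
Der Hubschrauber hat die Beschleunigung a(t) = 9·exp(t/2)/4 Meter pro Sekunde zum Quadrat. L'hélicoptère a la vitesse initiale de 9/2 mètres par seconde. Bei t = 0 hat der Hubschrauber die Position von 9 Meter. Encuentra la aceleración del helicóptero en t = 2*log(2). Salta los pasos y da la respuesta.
La aceleración en t = 2*log(2) es a = 9/2.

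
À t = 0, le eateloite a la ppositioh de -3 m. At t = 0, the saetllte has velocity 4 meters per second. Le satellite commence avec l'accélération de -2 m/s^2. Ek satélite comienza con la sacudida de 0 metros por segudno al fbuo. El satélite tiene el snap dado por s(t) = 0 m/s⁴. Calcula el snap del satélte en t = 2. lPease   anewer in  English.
We have snap s(t) = 0. Substituting t = 2: s(2) = 0.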